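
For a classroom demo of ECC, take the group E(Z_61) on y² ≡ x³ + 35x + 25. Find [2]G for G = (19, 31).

(57, 2)

tangent at (19, 31): λ = (3·19² + 35)/(2·31) ≡ 20/1. 1⁻¹ ≡ 1 (mod 61), so λ ≡ 20·1 ≡ 20.
  x = λ² - 19 - 19 = 400 - 38 ≡ 57; y = λ·(19 - 57) - 31 ≡ 2. → (57, 2)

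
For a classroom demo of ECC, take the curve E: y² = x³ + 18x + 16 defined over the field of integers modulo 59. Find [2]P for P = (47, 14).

tangent at (47, 14): λ = (3·47² + 18)/(2·14) ≡ 37/28. 28⁻¹ ≡ 19 (mod 59) since 28·19 = 532 ≡ 1, so λ ≡ 37·19 ≡ 54.
  x = λ² - 47 - 47 = 2916 - 94 ≡ 49; y = λ·(47 - 49) - 14 ≡ 55. → (49, 55)

(49, 55)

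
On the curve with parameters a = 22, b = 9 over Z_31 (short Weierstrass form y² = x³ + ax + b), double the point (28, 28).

(15, 26)

tangent at (28, 28): λ = (3·28² + 22)/(2·28) ≡ 18/25. 25⁻¹ ≡ 5 (mod 31) since 25·5 = 125 ≡ 1, so λ ≡ 18·5 ≡ 28.
  x = λ² - 28 - 28 = 784 - 56 ≡ 15; y = λ·(28 - 15) - 28 ≡ 26. → (15, 26)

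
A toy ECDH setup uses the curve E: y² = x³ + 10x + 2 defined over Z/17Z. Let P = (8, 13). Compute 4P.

(4, 2)

Repeated addition: build up to 4P.
2P: tangent at (8, 13): λ = (3·8² + 10)/(2·13) ≡ 15/9. 9⁻¹ ≡ 2 (mod 17) since 9·2 = 18 ≡ 1, so λ ≡ 15·2 ≡ 13.
  x = λ² - 8 - 8 = 169 - 16 ≡ 0; y = λ·(8 - 0) - 13 ≡ 6. → (0, 6)
3P: (0, 6) + (8, 13). λ = (13 - 6)/(8 - 0) ≡ 7/8 mod 17. 8⁻¹ ≡ 15 (mod 17), so λ ≡ 3.
  x = λ² - 0 - 8 = 9 - 8 ≡ 1; y = λ·(0 - 1) - 6 ≡ 8. → (1, 8)
4P: (1, 8) + (8, 13). λ = (13 - 8)/(8 - 1) ≡ 5/7 mod 17. 7⁻¹ ≡ 5 (mod 17), so λ ≡ 8.
  x = λ² - 1 - 8 = 64 - 9 ≡ 4; y = λ·(1 - 4) - 8 ≡ 2. → (4, 2)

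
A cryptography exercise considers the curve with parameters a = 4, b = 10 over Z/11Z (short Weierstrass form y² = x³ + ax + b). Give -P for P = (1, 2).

-(1, 2) = (1, -2 mod 11) = (1, 9).

(1, 9)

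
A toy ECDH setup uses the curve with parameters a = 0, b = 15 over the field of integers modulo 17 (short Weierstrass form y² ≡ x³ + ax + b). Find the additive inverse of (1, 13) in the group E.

-(1, 13) = (1, -13 mod 17) = (1, 4).

(1, 4)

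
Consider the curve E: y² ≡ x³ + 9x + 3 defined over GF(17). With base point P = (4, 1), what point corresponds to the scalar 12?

Repeated addition: build up to 12P.
2P: tangent at (4, 1): λ = (3·4² + 9)/(2·1) ≡ 6/2. 2⁻¹ ≡ 9 (mod 17) since 2·9 = 18 ≡ 1, so λ ≡ 6·9 ≡ 3.
  x = λ² - 4 - 4 = 9 - 8 ≡ 1; y = λ·(4 - 1) - 1 ≡ 8. → (1, 8)
3P: (1, 8) + (4, 1). λ = (1 - 8)/(4 - 1) ≡ 10/3 mod 17. 3⁻¹ ≡ 6 (mod 17) since 3·6 = 18 ≡ 1, so λ ≡ 9.
  x = λ² - 1 - 4 = 81 - 5 ≡ 8; y = λ·(1 - 8) - 8 ≡ 14. → (8, 14)
4P: (8, 14) + (4, 1). λ = (1 - 14)/(4 - 8) ≡ 4/13 mod 17. 13⁻¹ ≡ 4 (mod 17), so λ ≡ 16.
  x = λ² - 8 - 4 = 256 - 12 ≡ 6; y = λ·(8 - 6) - 14 ≡ 1. → (6, 1)
5P: (6, 1) + (4, 1). λ = (1 - 1)/(4 - 6) ≡ 0/15 mod 17. 15⁻¹ ≡ 8 (mod 17) since 15·8 = 120 ≡ 1, so λ ≡ 0.
  x = λ² - 6 - 4 = 0 - 10 ≡ 7; y = λ·(6 - 7) - 1 ≡ 16. → (7, 16)
6P: (7, 16) + (4, 1). λ = (1 - 16)/(4 - 7) ≡ 2/14 mod 17. 14⁻¹ ≡ 11 (mod 17) since 14·11 = 154 ≡ 1, so λ ≡ 5.
  x = λ² - 7 - 4 = 25 - 11 ≡ 14; y = λ·(7 - 14) - 16 ≡ 0. → (14, 0)
7P: (14, 0) + (4, 1). λ = (1 - 0)/(4 - 14) ≡ 1/7 mod 17. 7⁻¹ ≡ 5 (mod 17), so λ ≡ 5.
  x = λ² - 14 - 4 = 25 - 18 ≡ 7; y = λ·(14 - 7) - 0 ≡ 1. → (7, 1)
8P: (7, 1) + (4, 1). λ = (1 - 1)/(4 - 7) ≡ 0/14 mod 17. 14⁻¹ ≡ 11 (mod 17), so λ ≡ 0.
  x = λ² - 7 - 4 = 0 - 11 ≡ 6; y = λ·(7 - 6) - 1 ≡ 16. → (6, 16)
9P: (6, 16) + (4, 1). λ = (1 - 16)/(4 - 6) ≡ 2/15 mod 17. 15⁻¹ ≡ 8 (mod 17), so λ ≡ 16.
  x = λ² - 6 - 4 = 256 - 10 ≡ 8; y = λ·(6 - 8) - 16 ≡ 3. → (8, 3)
10P: (8, 3) + (4, 1). λ = (1 - 3)/(4 - 8) ≡ 15/13 mod 17. 13⁻¹ ≡ 4 (mod 17) since 13·4 = 52 ≡ 1, so λ ≡ 9.
  x = λ² - 8 - 4 = 81 - 12 ≡ 1; y = λ·(8 - 1) - 3 ≡ 9. → (1, 9)
11P: (1, 9) + (4, 1). λ = (1 - 9)/(4 - 1) ≡ 9/3 mod 17. 3⁻¹ ≡ 6 (mod 17) since 3·6 = 18 ≡ 1, so λ ≡ 3.
  x = λ² - 1 - 4 = 9 - 5 ≡ 4; y = λ·(1 - 4) - 9 ≡ 16. → (4, 16)
12P: (4, 16) + (4, 1): same x and y₁ ≡ -y₂, so the sum is O.

O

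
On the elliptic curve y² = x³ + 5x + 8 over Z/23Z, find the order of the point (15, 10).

8

2P: tangent at (15, 10): λ = (3·15² + 5)/(2·10) ≡ 13/20. 20⁻¹ ≡ 15 (mod 23) since 20·15 = 300 ≡ 1, so λ ≡ 13·15 ≡ 11.
  x = λ² - 15 - 15 = 121 - 30 ≡ 22; y = λ·(15 - 22) - 10 ≡ 5. → (22, 5)
3P: (22, 5) + (15, 10). λ = (10 - 5)/(15 - 22) ≡ 5/16 mod 23. 16⁻¹ ≡ 13 (mod 23), so λ ≡ 19.
  x = λ² - 22 - 15 = 361 - 37 ≡ 2; y = λ·(22 - 2) - 5 ≡ 7. → (2, 7)
4P: (2, 7) + (15, 10). λ = (10 - 7)/(15 - 2) ≡ 3/13 mod 23. 13⁻¹ ≡ 16 (mod 23), so λ ≡ 2.
  x = λ² - 2 - 15 = 4 - 17 ≡ 10; y = λ·(2 - 10) - 7 ≡ 0. → (10, 0)
5P: (10, 0) + (15, 10). λ = (10 - 0)/(15 - 10) ≡ 10/5 mod 23. 5⁻¹ ≡ 14 (mod 23), so λ ≡ 2.
  x = λ² - 10 - 15 = 4 - 25 ≡ 2; y = λ·(10 - 2) - 0 ≡ 16. → (2, 16)
6P: (2, 16) + (15, 10). λ = (10 - 16)/(15 - 2) ≡ 17/13 mod 23. 13⁻¹ ≡ 16 (mod 23), so λ ≡ 19.
  x = λ² - 2 - 15 = 361 - 17 ≡ 22; y = λ·(2 - 22) - 16 ≡ 18. → (22, 18)
7P: (22, 18) + (15, 10). λ = (10 - 18)/(15 - 22) ≡ 15/16 mod 23. 16⁻¹ ≡ 13 (mod 23), so λ ≡ 11.
  x = λ² - 22 - 15 = 121 - 37 ≡ 15; y = λ·(22 - 15) - 18 ≡ 13. → (15, 13)
8P: (15, 13) + (15, 10): same x and y₁ ≡ -y₂, so the sum is ∞.
8P = ∞, so the order is 8.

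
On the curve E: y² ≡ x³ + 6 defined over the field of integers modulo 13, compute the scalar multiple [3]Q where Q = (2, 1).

Repeated addition: build up to 3Q.
2Q: tangent at (2, 1): λ = (3·2² + 0)/(2·1) ≡ 12/2. 2⁻¹ ≡ 7 (mod 13) since 2·7 = 14 ≡ 1, so λ ≡ 12·7 ≡ 6.
  x = λ² - 2 - 2 = 36 - 4 ≡ 6; y = λ·(2 - 6) - 1 ≡ 1. → (6, 1)
3Q: (6, 1) + (2, 1). λ = (1 - 1)/(2 - 6) ≡ 0/9 mod 13. 9⁻¹ ≡ 3 (mod 13), so λ ≡ 0.
  x = λ² - 6 - 2 = 0 - 8 ≡ 5; y = λ·(6 - 5) - 1 ≡ 12. → (5, 12)

(5, 12)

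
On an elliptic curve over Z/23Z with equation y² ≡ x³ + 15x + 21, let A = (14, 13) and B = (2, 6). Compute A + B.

(14, 13) + (2, 6). λ = (6 - 13)/(2 - 14) ≡ 16/11 mod 23. 11⁻¹ ≡ 21 (mod 23) since 11·21 = 231 ≡ 1, so λ ≡ 14.
  x = λ² - 14 - 2 = 196 - 16 ≡ 19; y = λ·(14 - 19) - 13 ≡ 9. → (19, 9)

(19, 9)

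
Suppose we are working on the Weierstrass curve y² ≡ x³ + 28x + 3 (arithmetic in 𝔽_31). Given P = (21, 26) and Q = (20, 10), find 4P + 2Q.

(2, 25)

First 4P:
Repeated addition: build up to 4P.
2P: tangent at (21, 26): λ = (3·21² + 28)/(2·26) ≡ 18/21. 21⁻¹ ≡ 3 (mod 31), so λ ≡ 18·3 ≡ 23.
  x = λ² - 21 - 21 = 529 - 42 ≡ 22; y = λ·(21 - 22) - 26 ≡ 13. → (22, 13)
3P: (22, 13) + (21, 26). λ = (26 - 13)/(21 - 22) ≡ 13/30 mod 31. 30⁻¹ ≡ 30 (mod 31), so λ ≡ 18.
  x = λ² - 22 - 21 = 324 - 43 ≡ 2; y = λ·(22 - 2) - 13 ≡ 6. → (2, 6)
4P: (2, 6) + (21, 26). λ = (26 - 6)/(21 - 2) ≡ 20/19 mod 31. 19⁻¹ ≡ 18 (mod 31), so λ ≡ 19.
  x = λ² - 2 - 21 = 361 - 23 ≡ 28; y = λ·(2 - 28) - 6 ≡ 27. → (28, 27)
4P = (28, 27).
Next 2Q:
Repeated addition: build up to 2Q.
2Q: tangent at (20, 10): λ = (3·20² + 28)/(2·10) ≡ 19/20. 20⁻¹ ≡ 14 (mod 31), so λ ≡ 19·14 ≡ 18.
  x = λ² - 20 - 20 = 324 - 40 ≡ 5; y = λ·(20 - 5) - 10 ≡ 12. → (5, 12)
2Q = (5, 12).
Finally 4P + 2Q:
(28, 27) + (5, 12). λ = (12 - 27)/(5 - 28) ≡ 16/8 mod 31. 8⁻¹ ≡ 4 (mod 31), so λ ≡ 2.
  x = λ² - 28 - 5 = 4 - 33 ≡ 2; y = λ·(28 - 2) - 27 ≡ 25. → (2, 25)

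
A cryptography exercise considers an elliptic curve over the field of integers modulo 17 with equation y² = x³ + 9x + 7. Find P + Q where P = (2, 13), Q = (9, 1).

(2, 4)

(2, 13) + (9, 1). λ = (1 - 13)/(9 - 2) ≡ 5/7 mod 17. 7⁻¹ ≡ 5 (mod 17) since 7·5 = 35 ≡ 1, so λ ≡ 8.
  x = λ² - 2 - 9 = 64 - 11 ≡ 2; y = λ·(2 - 2) - 13 ≡ 4. → (2, 4)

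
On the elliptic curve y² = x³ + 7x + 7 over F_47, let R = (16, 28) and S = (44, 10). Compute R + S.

(3, 14)

(16, 28) + (44, 10). λ = (10 - 28)/(44 - 16) ≡ 29/28 mod 47. 28⁻¹ ≡ 42 (mod 47) since 28·42 = 1176 ≡ 1, so λ ≡ 43.
  x = λ² - 16 - 44 = 1849 - 60 ≡ 3; y = λ·(16 - 3) - 28 ≡ 14. → (3, 14)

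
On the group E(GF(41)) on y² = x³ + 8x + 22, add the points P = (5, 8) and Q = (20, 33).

(37, 7)

(5, 8) + (20, 33). λ = (33 - 8)/(20 - 5) ≡ 25/15 mod 41. 15⁻¹ ≡ 11 (mod 41) since 15·11 = 165 ≡ 1, so λ ≡ 29.
  x = λ² - 5 - 20 = 841 - 25 ≡ 37; y = λ·(5 - 37) - 8 ≡ 7. → (37, 7)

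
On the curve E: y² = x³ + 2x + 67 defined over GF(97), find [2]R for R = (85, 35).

tangent at (85, 35): λ = (3·85² + 2)/(2·35) ≡ 46/70. 70⁻¹ ≡ 79 (mod 97), so λ ≡ 46·79 ≡ 45.
  x = λ² - 85 - 85 = 2025 - 170 ≡ 12; y = λ·(85 - 12) - 35 ≡ 49. → (12, 49)

(12, 49)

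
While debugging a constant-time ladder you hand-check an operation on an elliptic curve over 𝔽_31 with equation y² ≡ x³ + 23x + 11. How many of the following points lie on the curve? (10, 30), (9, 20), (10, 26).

(10, 30): 30² ≡ 1, rhs ≡ 1 → on.
(9, 20): 20² ≡ 28, rhs ≡ 17 → off.
(10, 26): 26² ≡ 25, rhs ≡ 1 → off.

1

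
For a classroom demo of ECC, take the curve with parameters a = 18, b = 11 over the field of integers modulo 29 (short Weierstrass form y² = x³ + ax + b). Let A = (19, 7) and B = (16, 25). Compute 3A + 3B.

First 3A:
Repeated addition: build up to 3A.
2A: tangent at (19, 7): λ = (3·19² + 18)/(2·7) ≡ 28/14. 14⁻¹ ≡ 27 (mod 29) since 14·27 = 378 ≡ 1, so λ ≡ 28·27 ≡ 2.
  x = λ² - 19 - 19 = 4 - 38 ≡ 24; y = λ·(19 - 24) - 7 ≡ 12. → (24, 12)
3A: (24, 12) + (19, 7). λ = (7 - 12)/(19 - 24) ≡ 24/24 mod 29. 24⁻¹ ≡ 23 (mod 29) since 24·23 = 552 ≡ 1, so λ ≡ 1.
  x = λ² - 24 - 19 = 1 - 43 ≡ 16; y = λ·(24 - 16) - 12 ≡ 25. → (16, 25)
3A = (16, 25).
Next 3B:
Repeated addition: build up to 3B.
2B: tangent at (16, 25): λ = (3·16² + 18)/(2·25) ≡ 3/21. 21⁻¹ ≡ 18 (mod 29), so λ ≡ 3·18 ≡ 25.
  x = λ² - 16 - 16 = 625 - 32 ≡ 13; y = λ·(16 - 13) - 25 ≡ 21. → (13, 21)
3B: (13, 21) + (16, 25). λ = (25 - 21)/(16 - 13) ≡ 4/3 mod 29. 3⁻¹ ≡ 10 (mod 29) since 3·10 = 30 ≡ 1, so λ ≡ 11.
  x = λ² - 13 - 16 = 121 - 29 ≡ 5; y = λ·(13 - 5) - 21 ≡ 9. → (5, 9)
3B = (5, 9).
Finally 3A + 3B:
(16, 25) + (5, 9). λ = (9 - 25)/(5 - 16) ≡ 13/18 mod 29. 18⁻¹ ≡ 21 (mod 29), so λ ≡ 12.
  x = λ² - 16 - 5 = 144 - 21 ≡ 7; y = λ·(16 - 7) - 25 ≡ 25. → (7, 25)

(7, 25)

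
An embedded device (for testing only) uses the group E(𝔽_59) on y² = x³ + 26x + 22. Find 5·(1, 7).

Write P = (1, 7).
Double-and-add on 5 = (101)₂. Start with P = (1, 7) for the leading 1-bit.
double: tangent at (1, 7): λ = (3·1² + 26)/(2·7) ≡ 29/14. 14⁻¹ ≡ 38 (mod 59) since 14·38 = 532 ≡ 1, so λ ≡ 29·38 ≡ 40.
  x = λ² - 1 - 1 = 1600 - 2 ≡ 5; y = λ·(1 - 5) - 7 ≡ 10. → (5, 10)
double: tangent at (5, 10): λ = (3·5² + 26)/(2·10) ≡ 42/20. 20⁻¹ ≡ 3 (mod 59), so λ ≡ 42·3 ≡ 8.
  x = λ² - 5 - 5 = 64 - 10 ≡ 54; y = λ·(5 - 54) - 10 ≡ 11. → (54, 11)
add P: (54, 11) + (1, 7). λ = (7 - 11)/(1 - 54) ≡ 55/6 mod 59. 6⁻¹ ≡ 10 (mod 59) since 6·10 = 60 ≡ 1, so λ ≡ 19.
  x = λ² - 54 - 1 = 361 - 55 ≡ 11; y = λ·(54 - 11) - 11 ≡ 39. → (11, 39)

(11, 39)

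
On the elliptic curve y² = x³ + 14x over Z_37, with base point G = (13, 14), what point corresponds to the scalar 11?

(35, 36)

Repeated addition: build up to 11G.
2G: tangent at (13, 14): λ = (3·13² + 14)/(2·14) ≡ 3/28. 28⁻¹ ≡ 4 (mod 37), so λ ≡ 3·4 ≡ 12.
  x = λ² - 13 - 13 = 144 - 26 ≡ 7; y = λ·(13 - 7) - 14 ≡ 21. → (7, 21)
3G: (7, 21) + (13, 14). λ = (14 - 21)/(13 - 7) ≡ 30/6 mod 37. 6⁻¹ ≡ 31 (mod 37), so λ ≡ 5.
  x = λ² - 7 - 13 = 25 - 20 ≡ 5; y = λ·(7 - 5) - 21 ≡ 26. → (5, 26)
4G: (5, 26) + (13, 14). λ = (14 - 26)/(13 - 5) ≡ 25/8 mod 37. 8⁻¹ ≡ 14 (mod 37) since 8·14 = 112 ≡ 1, so λ ≡ 17.
  x = λ² - 5 - 13 = 289 - 18 ≡ 12; y = λ·(5 - 12) - 26 ≡ 3. → (12, 3)
5G: (12, 3) + (13, 14). λ = (14 - 3)/(13 - 12) ≡ 11/1 mod 37. 1⁻¹ ≡ 1 (mod 37) since 1·1 = 1 ≡ 1, so λ ≡ 11.
  x = λ² - 12 - 13 = 121 - 25 ≡ 22; y = λ·(12 - 22) - 3 ≡ 35. → (22, 35)
6G: (22, 35) + (13, 14). λ = (14 - 35)/(13 - 22) ≡ 16/28 mod 37. 28⁻¹ ≡ 4 (mod 37) since 28·4 = 112 ≡ 1, so λ ≡ 27.
  x = λ² - 22 - 13 = 729 - 35 ≡ 28; y = λ·(22 - 28) - 35 ≡ 25. → (28, 25)
7G: (28, 25) + (13, 14). λ = (14 - 25)/(13 - 28) ≡ 26/22 mod 37. 22⁻¹ ≡ 32 (mod 37), so λ ≡ 18.
  x = λ² - 28 - 13 = 324 - 41 ≡ 24; y = λ·(28 - 24) - 25 ≡ 10. → (24, 10)
8G: (24, 10) + (13, 14). λ = (14 - 10)/(13 - 24) ≡ 4/26 mod 37. 26⁻¹ ≡ 10 (mod 37) since 26·10 = 260 ≡ 1, so λ ≡ 3.
  x = λ² - 24 - 13 = 9 - 37 ≡ 9; y = λ·(24 - 9) - 10 ≡ 35. → (9, 35)
9G: (9, 35) + (13, 14). λ = (14 - 35)/(13 - 9) ≡ 16/4 mod 37. 4⁻¹ ≡ 28 (mod 37), so λ ≡ 4.
  x = λ² - 9 - 13 = 16 - 22 ≡ 31; y = λ·(9 - 31) - 35 ≡ 25. → (31, 25)
10G: (31, 25) + (13, 14). λ = (14 - 25)/(13 - 31) ≡ 26/19 mod 37. 19⁻¹ ≡ 2 (mod 37) since 19·2 = 38 ≡ 1, so λ ≡ 15.
  x = λ² - 31 - 13 = 225 - 44 ≡ 33; y = λ·(31 - 33) - 25 ≡ 19. → (33, 19)
11G: (33, 19) + (13, 14). λ = (14 - 19)/(13 - 33) ≡ 32/17 mod 37. 17⁻¹ ≡ 24 (mod 37), so λ ≡ 28.
  x = λ² - 33 - 13 = 784 - 46 ≡ 35; y = λ·(33 - 35) - 19 ≡ 36. → (35, 36)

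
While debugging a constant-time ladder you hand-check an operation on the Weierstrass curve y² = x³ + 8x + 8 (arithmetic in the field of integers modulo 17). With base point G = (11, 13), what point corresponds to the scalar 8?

(14, 5)

Double-and-add on 8 = (1000)₂. Start with G = (11, 13) for the leading 1-bit.
double: tangent at (11, 13): λ = (3·11² + 8)/(2·13) ≡ 14/9. 9⁻¹ ≡ 2 (mod 17), so λ ≡ 14·2 ≡ 11.
  x = λ² - 11 - 11 = 121 - 22 ≡ 14; y = λ·(11 - 14) - 13 ≡ 5. → (14, 5)
double: tangent at (14, 5): λ = (3·14² + 8)/(2·5) ≡ 1/10. 10⁻¹ ≡ 12 (mod 17) since 10·12 = 120 ≡ 1, so λ ≡ 1·12 ≡ 12.
  x = λ² - 14 - 14 = 144 - 28 ≡ 14; y = λ·(14 - 14) - 5 ≡ 12. → (14, 12)
double: tangent at (14, 12): λ = (3·14² + 8)/(2·12) ≡ 1/7. 7⁻¹ ≡ 5 (mod 17), so λ ≡ 1·5 ≡ 5.
  x = λ² - 14 - 14 = 25 - 28 ≡ 14; y = λ·(14 - 14) - 12 ≡ 5. → (14, 5)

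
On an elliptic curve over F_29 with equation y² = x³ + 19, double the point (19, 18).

(25, 19)

tangent at (19, 18): λ = (3·19² + 0)/(2·18) ≡ 10/7. 7⁻¹ ≡ 25 (mod 29), so λ ≡ 10·25 ≡ 18.
  x = λ² - 19 - 19 = 324 - 38 ≡ 25; y = λ·(19 - 25) - 18 ≡ 19. → (25, 19)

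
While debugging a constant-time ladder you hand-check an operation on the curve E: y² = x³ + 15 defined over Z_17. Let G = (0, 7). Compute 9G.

O

Repeated addition: build up to 9G.
2G: tangent at (0, 7): λ = (3·0² + 0)/(2·7) ≡ 0/14. 14⁻¹ ≡ 11 (mod 17), so λ ≡ 0·11 ≡ 0.
  x = λ² - 0 - 0 = 0 - 0 ≡ 0; y = λ·(0 - 0) - 7 ≡ 10. → (0, 10)
3G: (0, 10) + (0, 7): same x and y₁ ≡ -y₂, so the sum is O.
4G: O + (0, 7) = (0, 7) (identity).
5G: tangent at (0, 7): λ = (3·0² + 0)/(2·7) ≡ 0/14. 14⁻¹ ≡ 11 (mod 17), so λ ≡ 0·11 ≡ 0.
  x = λ² - 0 - 0 = 0 - 0 ≡ 0; y = λ·(0 - 0) - 7 ≡ 10. → (0, 10)
6G: (0, 10) + (0, 7): same x and y₁ ≡ -y₂, so the sum is O.
7G: O + (0, 7) = (0, 7) (identity).
8G: tangent at (0, 7): λ = (3·0² + 0)/(2·7) ≡ 0/14. 14⁻¹ ≡ 11 (mod 17), so λ ≡ 0·11 ≡ 0.
  x = λ² - 0 - 0 = 0 - 0 ≡ 0; y = λ·(0 - 0) - 7 ≡ 10. → (0, 10)
9G: (0, 10) + (0, 7): same x and y₁ ≡ -y₂, so the sum is O.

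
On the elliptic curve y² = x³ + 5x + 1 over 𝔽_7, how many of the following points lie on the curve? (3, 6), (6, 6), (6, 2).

(3, 6): 6² ≡ 1, rhs ≡ 1 → on.
(6, 6): 6² ≡ 1, rhs ≡ 2 → off.
(6, 2): 2² ≡ 4, rhs ≡ 2 → off.

1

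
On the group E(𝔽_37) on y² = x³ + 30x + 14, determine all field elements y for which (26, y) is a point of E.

none

x³ + 30x + 14 = 18370 ≡ 18 (mod 37).
18 is a non-residue mod 37; no y exists.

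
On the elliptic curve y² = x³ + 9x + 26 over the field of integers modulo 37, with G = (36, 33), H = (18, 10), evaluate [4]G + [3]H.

First 4G:
Double-and-add on 4 = (100)₂. Start with G = (36, 33) for the leading 1-bit.
double: tangent at (36, 33): λ = (3·36² + 9)/(2·33) ≡ 12/29. 29⁻¹ ≡ 23 (mod 37), so λ ≡ 12·23 ≡ 17.
  x = λ² - 36 - 36 = 289 - 72 ≡ 32; y = λ·(36 - 32) - 33 ≡ 35. → (32, 35)
double: tangent at (32, 35): λ = (3·32² + 9)/(2·35) ≡ 10/33. 33⁻¹ ≡ 9 (mod 37), so λ ≡ 10·9 ≡ 16.
  x = λ² - 32 - 32 = 256 - 64 ≡ 7; y = λ·(32 - 7) - 35 ≡ 32. → (7, 32)
4G = (7, 32).
Next 3H:
Repeated addition: build up to 3H.
2H: tangent at (18, 10): λ = (3·18² + 9)/(2·10) ≡ 19/20. 20⁻¹ ≡ 13 (mod 37), so λ ≡ 19·13 ≡ 25.
  x = λ² - 18 - 18 = 625 - 36 ≡ 34; y = λ·(18 - 34) - 10 ≡ 34. → (34, 34)
3H: (34, 34) + (18, 10). λ = (10 - 34)/(18 - 34) ≡ 13/21 mod 37. 21⁻¹ ≡ 30 (mod 37) since 21·30 = 630 ≡ 1, so λ ≡ 20.
  x = λ² - 34 - 18 = 400 - 52 ≡ 15; y = λ·(34 - 15) - 34 ≡ 13. → (15, 13)
3H = (15, 13).
Finally 4G + 3H:
(7, 32) + (15, 13). λ = (13 - 32)/(15 - 7) ≡ 18/8 mod 37. 8⁻¹ ≡ 14 (mod 37), so λ ≡ 30.
  x = λ² - 7 - 15 = 900 - 22 ≡ 27; y = λ·(7 - 27) - 32 ≡ 34. → (27, 34)

(27, 34)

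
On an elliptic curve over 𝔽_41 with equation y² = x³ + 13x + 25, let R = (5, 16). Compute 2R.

tangent at (5, 16): λ = (3·5² + 13)/(2·16) ≡ 6/32. 32⁻¹ ≡ 9 (mod 41), so λ ≡ 6·9 ≡ 13.
  x = λ² - 5 - 5 = 169 - 10 ≡ 36; y = λ·(5 - 36) - 16 ≡ 32. → (36, 32)

(36, 32)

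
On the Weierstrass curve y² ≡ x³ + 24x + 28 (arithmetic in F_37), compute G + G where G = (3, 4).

tangent at (3, 4): λ = (3·3² + 24)/(2·4) ≡ 14/8. 8⁻¹ ≡ 14 (mod 37) since 8·14 = 112 ≡ 1, so λ ≡ 14·14 ≡ 11.
  x = λ² - 3 - 3 = 121 - 6 ≡ 4; y = λ·(3 - 4) - 4 ≡ 22. → (4, 22)

(4, 22)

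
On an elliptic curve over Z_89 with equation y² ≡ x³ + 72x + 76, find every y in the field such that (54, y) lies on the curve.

x³ + 72x + 76 = 161428 ≡ 71 (mod 89).
Square roots of 71 mod 89: 31 and 58 (since 31² = 961 ≡ 71).

31, 58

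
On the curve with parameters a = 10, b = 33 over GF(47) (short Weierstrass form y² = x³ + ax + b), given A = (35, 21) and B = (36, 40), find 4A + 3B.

(20, 14)

First 4A:
Repeated addition: build up to 4A.
2A: tangent at (35, 21): λ = (3·35² + 10)/(2·21) ≡ 19/42. 42⁻¹ ≡ 28 (mod 47), so λ ≡ 19·28 ≡ 15.
  x = λ² - 35 - 35 = 225 - 70 ≡ 14; y = λ·(35 - 14) - 21 ≡ 12. → (14, 12)
3A: (14, 12) + (35, 21). λ = (21 - 12)/(35 - 14) ≡ 9/21 mod 47. 21⁻¹ ≡ 9 (mod 47) since 21·9 = 189 ≡ 1, so λ ≡ 34.
  x = λ² - 14 - 35 = 1156 - 49 ≡ 26; y = λ·(14 - 26) - 12 ≡ 3. → (26, 3)
4A: (26, 3) + (35, 21). λ = (21 - 3)/(35 - 26) ≡ 18/9 mod 47. 9⁻¹ ≡ 21 (mod 47), so λ ≡ 2.
  x = λ² - 26 - 35 = 4 - 61 ≡ 37; y = λ·(26 - 37) - 3 ≡ 22. → (37, 22)
4A = (37, 22).
Next 3B:
Repeated addition: build up to 3B.
2B: tangent at (36, 40): λ = (3·36² + 10)/(2·40) ≡ 44/33. 33⁻¹ ≡ 10 (mod 47), so λ ≡ 44·10 ≡ 17.
  x = λ² - 36 - 36 = 289 - 72 ≡ 29; y = λ·(36 - 29) - 40 ≡ 32. → (29, 32)
3B: (29, 32) + (36, 40). λ = (40 - 32)/(36 - 29) ≡ 8/7 mod 47. 7⁻¹ ≡ 27 (mod 47), so λ ≡ 28.
  x = λ² - 29 - 36 = 784 - 65 ≡ 14; y = λ·(29 - 14) - 32 ≡ 12. → (14, 12)
3B = (14, 12).
Finally 4A + 3B:
(37, 22) + (14, 12). λ = (12 - 22)/(14 - 37) ≡ 37/24 mod 47. 24⁻¹ ≡ 2 (mod 47) since 24·2 = 48 ≡ 1, so λ ≡ 27.
  x = λ² - 37 - 14 = 729 - 51 ≡ 20; y = λ·(37 - 20) - 22 ≡ 14. → (20, 14)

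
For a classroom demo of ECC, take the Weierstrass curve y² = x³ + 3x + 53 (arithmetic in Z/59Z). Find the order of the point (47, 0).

2

2P: (47, 0) + (47, 0): same x and y₁ ≡ -y₂, so the sum is 𝒪.
2P = 𝒪, so the order is 2.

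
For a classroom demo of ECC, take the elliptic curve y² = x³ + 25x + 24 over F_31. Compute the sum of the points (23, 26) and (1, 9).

(23, 26) + (1, 9). λ = (9 - 26)/(1 - 23) ≡ 14/9 mod 31. 9⁻¹ ≡ 7 (mod 31), so λ ≡ 5.
  x = λ² - 23 - 1 = 25 - 24 ≡ 1; y = λ·(23 - 1) - 26 ≡ 22. → (1, 22)

(1, 22)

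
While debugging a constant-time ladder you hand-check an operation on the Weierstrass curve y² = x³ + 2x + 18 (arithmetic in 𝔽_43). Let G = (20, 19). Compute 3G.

Repeated addition: build up to 3G.
2G: tangent at (20, 19): λ = (3·20² + 2)/(2·19) ≡ 41/38. 38⁻¹ ≡ 17 (mod 43) since 38·17 = 646 ≡ 1, so λ ≡ 41·17 ≡ 9.
  x = λ² - 20 - 20 = 81 - 40 ≡ 41; y = λ·(20 - 41) - 19 ≡ 7. → (41, 7)
3G: (41, 7) + (20, 19). λ = (19 - 7)/(20 - 41) ≡ 12/22 mod 43. 22⁻¹ ≡ 2 (mod 43), so λ ≡ 24.
  x = λ² - 41 - 20 = 576 - 61 ≡ 42; y = λ·(41 - 42) - 7 ≡ 12. → (42, 12)

(42, 12)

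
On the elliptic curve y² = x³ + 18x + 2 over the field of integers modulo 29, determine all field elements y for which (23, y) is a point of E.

none

x³ + 18x + 2 = 12583 ≡ 26 (mod 29).
26 is a non-residue mod 29; no y exists.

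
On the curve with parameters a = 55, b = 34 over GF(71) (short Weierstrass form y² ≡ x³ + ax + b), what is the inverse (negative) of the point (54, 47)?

(54, 24)

-(54, 47) = (54, -47 mod 71) = (54, 24).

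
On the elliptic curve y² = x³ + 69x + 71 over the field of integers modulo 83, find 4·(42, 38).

(57, 17)

Write G = (42, 38).
Double-and-add on 4 = (100)₂. Start with G = (42, 38) for the leading 1-bit.
double: tangent at (42, 38): λ = (3·42² + 69)/(2·38) ≡ 49/76. 76⁻¹ ≡ 71 (mod 83), so λ ≡ 49·71 ≡ 76.
  x = λ² - 42 - 42 = 5776 - 84 ≡ 48; y = λ·(42 - 48) - 38 ≡ 4. → (48, 4)
double: tangent at (48, 4): λ = (3·48² + 69)/(2·4) ≡ 9/8. 8⁻¹ ≡ 52 (mod 83), so λ ≡ 9·52 ≡ 53.
  x = λ² - 48 - 48 = 2809 - 96 ≡ 57; y = λ·(48 - 57) - 4 ≡ 17. → (57, 17)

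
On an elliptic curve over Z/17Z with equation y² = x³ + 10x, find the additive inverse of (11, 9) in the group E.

(11, 8)

-(11, 9) = (11, -9 mod 17) = (11, 8).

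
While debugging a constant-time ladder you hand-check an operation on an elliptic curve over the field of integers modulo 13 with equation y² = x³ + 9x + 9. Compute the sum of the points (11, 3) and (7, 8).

(12, 8)

(11, 3) + (7, 8). λ = (8 - 3)/(7 - 11) ≡ 5/9 mod 13. 9⁻¹ ≡ 3 (mod 13), so λ ≡ 2.
  x = λ² - 11 - 7 = 4 - 18 ≡ 12; y = λ·(11 - 12) - 3 ≡ 8. → (12, 8)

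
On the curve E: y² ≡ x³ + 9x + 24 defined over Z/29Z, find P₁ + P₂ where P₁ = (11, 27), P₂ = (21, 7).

(1, 11)

(11, 27) + (21, 7). λ = (7 - 27)/(21 - 11) ≡ 9/10 mod 29. 10⁻¹ ≡ 3 (mod 29), so λ ≡ 27.
  x = λ² - 11 - 21 = 729 - 32 ≡ 1; y = λ·(11 - 1) - 27 ≡ 11. → (1, 11)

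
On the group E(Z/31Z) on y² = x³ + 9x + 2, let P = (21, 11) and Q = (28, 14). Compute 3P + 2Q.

First 3P:
Repeated addition: build up to 3P.
2P: tangent at (21, 11): λ = (3·21² + 9)/(2·11) ≡ 30/22. 22⁻¹ ≡ 24 (mod 31), so λ ≡ 30·24 ≡ 7.
  x = λ² - 21 - 21 = 49 - 42 ≡ 7; y = λ·(21 - 7) - 11 ≡ 25. → (7, 25)
3P: (7, 25) + (21, 11). λ = (11 - 25)/(21 - 7) ≡ 17/14 mod 31. 14⁻¹ ≡ 20 (mod 31), so λ ≡ 30.
  x = λ² - 7 - 21 = 900 - 28 ≡ 4; y = λ·(7 - 4) - 25 ≡ 3. → (4, 3)
3P = (4, 3).
Next 2Q:
Repeated addition: build up to 2Q.
2Q: tangent at (28, 14): λ = (3·28² + 9)/(2·14) ≡ 5/28. 28⁻¹ ≡ 10 (mod 31) since 28·10 = 280 ≡ 1, so λ ≡ 5·10 ≡ 19.
  x = λ² - 28 - 28 = 361 - 56 ≡ 26; y = λ·(28 - 26) - 14 ≡ 24. → (26, 24)
2Q = (26, 24).
Finally 3P + 2Q:
(4, 3) + (26, 24). λ = (24 - 3)/(26 - 4) ≡ 21/22 mod 31. 22⁻¹ ≡ 24 (mod 31), so λ ≡ 8.
  x = λ² - 4 - 26 = 64 - 30 ≡ 3; y = λ·(4 - 3) - 3 ≡ 5. → (3, 5)

(3, 5)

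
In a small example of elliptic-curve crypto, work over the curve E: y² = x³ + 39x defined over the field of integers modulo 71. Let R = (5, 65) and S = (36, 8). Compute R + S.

(5, 65) + (36, 8). λ = (8 - 65)/(36 - 5) ≡ 14/31 mod 71. 31⁻¹ ≡ 55 (mod 71) since 31·55 = 1705 ≡ 1, so λ ≡ 60.
  x = λ² - 5 - 36 = 3600 - 41 ≡ 9; y = λ·(5 - 9) - 65 ≡ 50. → (9, 50)

(9, 50)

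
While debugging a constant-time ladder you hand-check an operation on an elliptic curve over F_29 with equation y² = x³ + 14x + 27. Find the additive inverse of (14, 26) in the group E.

(14, 3)

-(14, 26) = (14, -26 mod 29) = (14, 3).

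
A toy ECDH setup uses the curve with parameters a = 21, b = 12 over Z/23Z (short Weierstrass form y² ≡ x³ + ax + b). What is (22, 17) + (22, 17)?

(6, 20)

tangent at (22, 17): λ = (3·22² + 21)/(2·17) ≡ 1/11. 11⁻¹ ≡ 21 (mod 23) since 11·21 = 231 ≡ 1, so λ ≡ 1·21 ≡ 21.
  x = λ² - 22 - 22 = 441 - 44 ≡ 6; y = λ·(22 - 6) - 17 ≡ 20. → (6, 20)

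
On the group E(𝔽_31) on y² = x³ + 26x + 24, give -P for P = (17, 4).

-(17, 4) = (17, -4 mod 31) = (17, 27).

(17, 27)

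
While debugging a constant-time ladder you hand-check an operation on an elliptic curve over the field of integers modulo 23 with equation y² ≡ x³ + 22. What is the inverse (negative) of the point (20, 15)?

-(20, 15) = (20, -15 mod 23) = (20, 8).

(20, 8)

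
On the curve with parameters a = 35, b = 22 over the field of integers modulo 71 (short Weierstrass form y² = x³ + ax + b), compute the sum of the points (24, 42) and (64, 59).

(24, 42) + (64, 59). λ = (59 - 42)/(64 - 24) ≡ 17/40 mod 71. 40⁻¹ ≡ 16 (mod 71) since 40·16 = 640 ≡ 1, so λ ≡ 59.
  x = λ² - 24 - 64 = 3481 - 88 ≡ 56; y = λ·(24 - 56) - 42 ≡ 58. → (56, 58)

(56, 58)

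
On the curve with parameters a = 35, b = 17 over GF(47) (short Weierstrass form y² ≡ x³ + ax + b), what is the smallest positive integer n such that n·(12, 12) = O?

3

2P: tangent at (12, 12): λ = (3·12² + 35)/(2·12) ≡ 44/24. 24⁻¹ ≡ 2 (mod 47), so λ ≡ 44·2 ≡ 41.
  x = λ² - 12 - 12 = 1681 - 24 ≡ 12; y = λ·(12 - 12) - 12 ≡ 35. → (12, 35)
3P: (12, 35) + (12, 12): same x and y₁ ≡ -y₂, so the sum is O.
3P = O, so the order is 3.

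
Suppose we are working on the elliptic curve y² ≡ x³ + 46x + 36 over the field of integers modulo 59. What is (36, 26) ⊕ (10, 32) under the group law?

(34, 28)

(36, 26) + (10, 32). λ = (32 - 26)/(10 - 36) ≡ 6/33 mod 59. 33⁻¹ ≡ 34 (mod 59) since 33·34 = 1122 ≡ 1, so λ ≡ 27.
  x = λ² - 36 - 10 = 729 - 46 ≡ 34; y = λ·(36 - 34) - 26 ≡ 28. → (34, 28)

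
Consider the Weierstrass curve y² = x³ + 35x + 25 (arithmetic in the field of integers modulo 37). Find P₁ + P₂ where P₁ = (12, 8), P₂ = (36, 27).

(15, 22)

(12, 8) + (36, 27). λ = (27 - 8)/(36 - 12) ≡ 19/24 mod 37. 24⁻¹ ≡ 17 (mod 37), so λ ≡ 27.
  x = λ² - 12 - 36 = 729 - 48 ≡ 15; y = λ·(12 - 15) - 8 ≡ 22. → (15, 22)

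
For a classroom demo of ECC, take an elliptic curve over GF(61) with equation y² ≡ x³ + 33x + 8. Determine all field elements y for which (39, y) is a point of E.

23, 38

x³ + 33x + 8 = 60614 ≡ 41 (mod 61).
Square roots of 41 mod 61: 23 and 38 (since 23² = 529 ≡ 41).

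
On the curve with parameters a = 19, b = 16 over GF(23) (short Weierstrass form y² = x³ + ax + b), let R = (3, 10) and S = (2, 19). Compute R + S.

(7, 3)

(3, 10) + (2, 19). λ = (19 - 10)/(2 - 3) ≡ 9/22 mod 23. 22⁻¹ ≡ 22 (mod 23) since 22·22 = 484 ≡ 1, so λ ≡ 14.
  x = λ² - 3 - 2 = 196 - 5 ≡ 7; y = λ·(3 - 7) - 10 ≡ 3. → (7, 3)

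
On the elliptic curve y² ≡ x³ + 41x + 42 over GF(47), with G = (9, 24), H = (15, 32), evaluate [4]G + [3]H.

(7, 22)

First 4G:
Double-and-add on 4 = (100)₂. Start with G = (9, 24) for the leading 1-bit.
double: tangent at (9, 24): λ = (3·9² + 41)/(2·24) ≡ 2/1. 1⁻¹ ≡ 1 (mod 47) since 1·1 = 1 ≡ 1, so λ ≡ 2·1 ≡ 2.
  x = λ² - 9 - 9 = 4 - 18 ≡ 33; y = λ·(9 - 33) - 24 ≡ 22. → (33, 22)
double: tangent at (33, 22): λ = (3·33² + 41)/(2·22) ≡ 18/44. 44⁻¹ ≡ 31 (mod 47) since 44·31 = 1364 ≡ 1, so λ ≡ 18·31 ≡ 41.
  x = λ² - 33 - 33 = 1681 - 66 ≡ 17; y = λ·(33 - 17) - 22 ≡ 23. → (17, 23)
4G = (17, 23).
Next 3H:
Repeated addition: build up to 3H.
2H: tangent at (15, 32): λ = (3·15² + 41)/(2·32) ≡ 11/17. 17⁻¹ ≡ 36 (mod 47), so λ ≡ 11·36 ≡ 20.
  x = λ² - 15 - 15 = 400 - 30 ≡ 41; y = λ·(15 - 41) - 32 ≡ 12. → (41, 12)
3H: (41, 12) + (15, 32). λ = (32 - 12)/(15 - 41) ≡ 20/21 mod 47. 21⁻¹ ≡ 9 (mod 47) since 21·9 = 189 ≡ 1, so λ ≡ 39.
  x = λ² - 41 - 15 = 1521 - 56 ≡ 8; y = λ·(41 - 8) - 12 ≡ 6. → (8, 6)
3H = (8, 6).
Finally 4G + 3H:
(17, 23) + (8, 6). λ = (6 - 23)/(8 - 17) ≡ 30/38 mod 47. 38⁻¹ ≡ 26 (mod 47), so λ ≡ 28.
  x = λ² - 17 - 8 = 784 - 25 ≡ 7; y = λ·(17 - 7) - 23 ≡ 22. → (7, 22)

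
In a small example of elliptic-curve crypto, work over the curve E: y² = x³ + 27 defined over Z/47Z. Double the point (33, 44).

(44, 0)

tangent at (33, 44): λ = (3·33² + 0)/(2·44) ≡ 24/41. 41⁻¹ ≡ 39 (mod 47), so λ ≡ 24·39 ≡ 43.
  x = λ² - 33 - 33 = 1849 - 66 ≡ 44; y = λ·(33 - 44) - 44 ≡ 0. → (44, 0)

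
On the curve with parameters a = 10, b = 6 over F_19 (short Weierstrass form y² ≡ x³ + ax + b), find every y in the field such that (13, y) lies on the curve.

x³ + 10x + 6 = 2333 ≡ 15 (mod 19).
15 is a non-residue mod 19; no y exists.

none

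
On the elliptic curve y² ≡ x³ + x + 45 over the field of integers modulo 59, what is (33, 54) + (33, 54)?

tangent at (33, 54): λ = (3·33² + 1)/(2·54) ≡ 23/49. 49⁻¹ ≡ 53 (mod 59) since 49·53 = 2597 ≡ 1, so λ ≡ 23·53 ≡ 39.
  x = λ² - 33 - 33 = 1521 - 66 ≡ 39; y = λ·(33 - 39) - 54 ≡ 7. → (39, 7)

(39, 7)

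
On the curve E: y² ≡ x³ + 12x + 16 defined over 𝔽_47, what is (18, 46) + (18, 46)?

(25, 14)

tangent at (18, 46): λ = (3·18² + 12)/(2·46) ≡ 44/45. 45⁻¹ ≡ 23 (mod 47), so λ ≡ 44·23 ≡ 25.
  x = λ² - 18 - 18 = 625 - 36 ≡ 25; y = λ·(18 - 25) - 46 ≡ 14. → (25, 14)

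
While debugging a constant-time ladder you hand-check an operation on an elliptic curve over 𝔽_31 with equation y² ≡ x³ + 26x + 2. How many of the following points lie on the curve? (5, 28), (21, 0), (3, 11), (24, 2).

(5, 28): 28² ≡ 9, rhs ≡ 9 → on.
(21, 0): 0² ≡ 0, rhs ≡ 13 → off.
(3, 11): 11² ≡ 28, rhs ≡ 14 → off.
(24, 2): 2² ≡ 4, rhs ≡ 4 → on.

2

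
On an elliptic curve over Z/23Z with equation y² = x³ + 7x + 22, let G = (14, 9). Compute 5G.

(6, 21)

Double-and-add on 5 = (101)₂. Start with G = (14, 9) for the leading 1-bit.
double: tangent at (14, 9): λ = (3·14² + 7)/(2·9) ≡ 20/18. 18⁻¹ ≡ 9 (mod 23) since 18·9 = 162 ≡ 1, so λ ≡ 20·9 ≡ 19.
  x = λ² - 14 - 14 = 361 - 28 ≡ 11; y = λ·(14 - 11) - 9 ≡ 2. → (11, 2)
double: tangent at (11, 2): λ = (3·11² + 7)/(2·2) ≡ 2/4. 4⁻¹ ≡ 6 (mod 23), so λ ≡ 2·6 ≡ 12.
  x = λ² - 11 - 11 = 144 - 22 ≡ 7; y = λ·(11 - 7) - 2 ≡ 0. → (7, 0)
add G: (7, 0) + (14, 9). λ = (9 - 0)/(14 - 7) ≡ 9/7 mod 23. 7⁻¹ ≡ 10 (mod 23), so λ ≡ 21.
  x = λ² - 7 - 14 = 441 - 21 ≡ 6; y = λ·(7 - 6) - 0 ≡ 21. → (6, 21)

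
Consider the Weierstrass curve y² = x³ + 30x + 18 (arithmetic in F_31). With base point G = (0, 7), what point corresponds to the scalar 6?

(21, 12)

Double-and-add on 6 = (110)₂. Start with G = (0, 7) for the leading 1-bit.
double: tangent at (0, 7): λ = (3·0² + 30)/(2·7) ≡ 30/14. 14⁻¹ ≡ 20 (mod 31) since 14·20 = 280 ≡ 1, so λ ≡ 30·20 ≡ 11.
  x = λ² - 0 - 0 = 121 - 0 ≡ 28; y = λ·(0 - 28) - 7 ≡ 26. → (28, 26)
add G: (28, 26) + (0, 7). λ = (7 - 26)/(0 - 28) ≡ 12/3 mod 31. 3⁻¹ ≡ 21 (mod 31), so λ ≡ 4.
  x = λ² - 28 - 0 = 16 - 28 ≡ 19; y = λ·(28 - 19) - 26 ≡ 10. → (19, 10)
double: tangent at (19, 10): λ = (3·19² + 30)/(2·10) ≡ 28/20. 20⁻¹ ≡ 14 (mod 31), so λ ≡ 28·14 ≡ 20.
  x = λ² - 19 - 19 = 400 - 38 ≡ 21; y = λ·(19 - 21) - 10 ≡ 12. → (21, 12)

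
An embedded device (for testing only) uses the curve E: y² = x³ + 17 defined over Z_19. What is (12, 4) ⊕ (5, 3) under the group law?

(9, 10)

(12, 4) + (5, 3). λ = (3 - 4)/(5 - 12) ≡ 18/12 mod 19. 12⁻¹ ≡ 8 (mod 19), so λ ≡ 11.
  x = λ² - 12 - 5 = 121 - 17 ≡ 9; y = λ·(12 - 9) - 4 ≡ 10. → (9, 10)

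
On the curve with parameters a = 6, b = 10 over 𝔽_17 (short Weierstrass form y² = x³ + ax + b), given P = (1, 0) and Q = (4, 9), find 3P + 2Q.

First 3P:
Repeated addition: build up to 3P.
2P: (1, 0) + (1, 0): same x and y₁ ≡ -y₂, so the sum is O.
3P: O + (1, 0) = (1, 0) (identity).
3P = (1, 0).
Next 2Q:
Repeated addition: build up to 2Q.
2Q: tangent at (4, 9): λ = (3·4² + 6)/(2·9) ≡ 3/1. 1⁻¹ ≡ 1 (mod 17) since 1·1 = 1 ≡ 1, so λ ≡ 3·1 ≡ 3.
  x = λ² - 4 - 4 = 9 - 8 ≡ 1; y = λ·(4 - 1) - 9 ≡ 0. → (1, 0)
2Q = (1, 0).
Finally 3P + 2Q:
(1, 0) + (1, 0): same x and y₁ ≡ -y₂, so the sum is O.

O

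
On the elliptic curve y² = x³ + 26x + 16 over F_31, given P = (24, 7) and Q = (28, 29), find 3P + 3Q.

First 3P:
Repeated addition: build up to 3P.
2P: tangent at (24, 7): λ = (3·24² + 26)/(2·7) ≡ 18/14. 14⁻¹ ≡ 20 (mod 31), so λ ≡ 18·20 ≡ 19.
  x = λ² - 24 - 24 = 361 - 48 ≡ 3; y = λ·(24 - 3) - 7 ≡ 20. → (3, 20)
3P: (3, 20) + (24, 7). λ = (7 - 20)/(24 - 3) ≡ 18/21 mod 31. 21⁻¹ ≡ 3 (mod 31) since 21·3 = 63 ≡ 1, so λ ≡ 23.
  x = λ² - 3 - 24 = 529 - 27 ≡ 6; y = λ·(3 - 6) - 20 ≡ 4. → (6, 4)
3P = (6, 4).
Next 3Q:
Repeated addition: build up to 3Q.
2Q: tangent at (28, 29): λ = (3·28² + 26)/(2·29) ≡ 22/27. 27⁻¹ ≡ 23 (mod 31), so λ ≡ 22·23 ≡ 10.
  x = λ² - 28 - 28 = 100 - 56 ≡ 13; y = λ·(28 - 13) - 29 ≡ 28. → (13, 28)
3Q: (13, 28) + (28, 29). λ = (29 - 28)/(28 - 13) ≡ 1/15 mod 31. 15⁻¹ ≡ 29 (mod 31) since 15·29 = 435 ≡ 1, so λ ≡ 29.
  x = λ² - 13 - 28 = 841 - 41 ≡ 25; y = λ·(13 - 25) - 28 ≡ 27. → (25, 27)
3Q = (25, 27).
Finally 3P + 3Q:
(6, 4) + (25, 27). λ = (27 - 4)/(25 - 6) ≡ 23/19 mod 31. 19⁻¹ ≡ 18 (mod 31), so λ ≡ 11.
  x = λ² - 6 - 25 = 121 - 31 ≡ 28; y = λ·(6 - 28) - 4 ≡ 2. → (28, 2)

(28, 2)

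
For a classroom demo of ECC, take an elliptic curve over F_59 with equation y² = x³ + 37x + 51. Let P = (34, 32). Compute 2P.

tangent at (34, 32): λ = (3·34² + 37)/(2·32) ≡ 24/5. 5⁻¹ ≡ 12 (mod 59), so λ ≡ 24·12 ≡ 52.
  x = λ² - 34 - 34 = 2704 - 68 ≡ 40; y = λ·(34 - 40) - 32 ≡ 10. → (40, 10)

(40, 10)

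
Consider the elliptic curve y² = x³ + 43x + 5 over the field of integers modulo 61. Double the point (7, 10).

(0, 26)

tangent at (7, 10): λ = (3·7² + 43)/(2·10) ≡ 7/20. 20⁻¹ ≡ 58 (mod 61) since 20·58 = 1160 ≡ 1, so λ ≡ 7·58 ≡ 40.
  x = λ² - 7 - 7 = 1600 - 14 ≡ 0; y = λ·(7 - 0) - 10 ≡ 26. → (0, 26)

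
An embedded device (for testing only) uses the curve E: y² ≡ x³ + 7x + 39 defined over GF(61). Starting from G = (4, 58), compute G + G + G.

(19, 4)

Repeated addition: build up to 3G.
2G: tangent at (4, 58): λ = (3·4² + 7)/(2·58) ≡ 55/55. 55⁻¹ ≡ 10 (mod 61) since 55·10 = 550 ≡ 1, so λ ≡ 55·10 ≡ 1.
  x = λ² - 4 - 4 = 1 - 8 ≡ 54; y = λ·(4 - 54) - 58 ≡ 14. → (54, 14)
3G: (54, 14) + (4, 58). λ = (58 - 14)/(4 - 54) ≡ 44/11 mod 61. 11⁻¹ ≡ 50 (mod 61), so λ ≡ 4.
  x = λ² - 54 - 4 = 16 - 58 ≡ 19; y = λ·(54 - 19) - 14 ≡ 4. → (19, 4)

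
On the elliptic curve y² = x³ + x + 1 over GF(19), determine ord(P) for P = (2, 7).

2P: tangent at (2, 7): λ = (3·2² + 1)/(2·7) ≡ 13/14. 14⁻¹ ≡ 15 (mod 19), so λ ≡ 13·15 ≡ 5.
  x = λ² - 2 - 2 = 25 - 4 ≡ 2; y = λ·(2 - 2) - 7 ≡ 12. → (2, 12)
3P: (2, 12) + (2, 7): same x and y₁ ≡ -y₂, so the sum is 𝒪.
3P = 𝒪, so the order is 3.

3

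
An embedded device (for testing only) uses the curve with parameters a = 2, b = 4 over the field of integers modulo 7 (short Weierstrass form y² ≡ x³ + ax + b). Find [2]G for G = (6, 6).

(3, 4)

tangent at (6, 6): λ = (3·6² + 2)/(2·6) ≡ 5/5. 5⁻¹ ≡ 3 (mod 7), so λ ≡ 5·3 ≡ 1.
  x = λ² - 6 - 6 = 1 - 12 ≡ 3; y = λ·(6 - 3) - 6 ≡ 4. → (3, 4)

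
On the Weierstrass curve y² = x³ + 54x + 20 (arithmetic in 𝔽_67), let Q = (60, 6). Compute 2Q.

(14, 61)

tangent at (60, 6): λ = (3·60² + 54)/(2·6) ≡ 0/12. 12⁻¹ ≡ 28 (mod 67), so λ ≡ 0·28 ≡ 0.
  x = λ² - 60 - 60 = 0 - 120 ≡ 14; y = λ·(60 - 14) - 6 ≡ 61. → (14, 61)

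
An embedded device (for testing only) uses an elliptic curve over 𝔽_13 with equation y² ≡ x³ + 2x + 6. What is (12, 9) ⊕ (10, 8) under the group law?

(12, 9) + (10, 8). λ = (8 - 9)/(10 - 12) ≡ 12/11 mod 13. 11⁻¹ ≡ 6 (mod 13) since 11·6 = 66 ≡ 1, so λ ≡ 7.
  x = λ² - 12 - 10 = 49 - 22 ≡ 1; y = λ·(12 - 1) - 9 ≡ 3. → (1, 3)

(1, 3)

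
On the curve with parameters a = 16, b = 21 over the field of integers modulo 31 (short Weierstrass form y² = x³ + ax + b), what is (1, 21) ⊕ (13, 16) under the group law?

(26, 23)

(1, 21) + (13, 16). λ = (16 - 21)/(13 - 1) ≡ 26/12 mod 31. 12⁻¹ ≡ 13 (mod 31), so λ ≡ 28.
  x = λ² - 1 - 13 = 784 - 14 ≡ 26; y = λ·(1 - 26) - 21 ≡ 23. → (26, 23)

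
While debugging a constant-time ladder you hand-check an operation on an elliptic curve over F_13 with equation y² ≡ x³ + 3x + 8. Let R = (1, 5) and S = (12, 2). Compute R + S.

(12, 11)

(1, 5) + (12, 2). λ = (2 - 5)/(12 - 1) ≡ 10/11 mod 13. 11⁻¹ ≡ 6 (mod 13) since 11·6 = 66 ≡ 1, so λ ≡ 8.
  x = λ² - 1 - 12 = 64 - 13 ≡ 12; y = λ·(1 - 12) - 5 ≡ 11. → (12, 11)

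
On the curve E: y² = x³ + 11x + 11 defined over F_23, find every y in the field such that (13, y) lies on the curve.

x³ + 11x + 11 = 2351 ≡ 5 (mod 23).
5 is a non-residue mod 23; no y exists.

none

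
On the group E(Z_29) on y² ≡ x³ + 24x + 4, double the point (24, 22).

(6, 4)

tangent at (24, 22): λ = (3·24² + 24)/(2·22) ≡ 12/15. 15⁻¹ ≡ 2 (mod 29), so λ ≡ 12·2 ≡ 24.
  x = λ² - 24 - 24 = 576 - 48 ≡ 6; y = λ·(24 - 6) - 22 ≡ 4. → (6, 4)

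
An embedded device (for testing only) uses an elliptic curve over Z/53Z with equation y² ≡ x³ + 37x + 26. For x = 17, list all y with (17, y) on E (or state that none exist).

x³ + 37x + 26 = 5568 ≡ 3 (mod 53).
3 is a non-residue mod 53; no y exists.

none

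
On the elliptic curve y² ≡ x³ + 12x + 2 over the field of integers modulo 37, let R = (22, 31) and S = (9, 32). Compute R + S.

(36, 27)

(22, 31) + (9, 32). λ = (32 - 31)/(9 - 22) ≡ 1/24 mod 37. 24⁻¹ ≡ 17 (mod 37) since 24·17 = 408 ≡ 1, so λ ≡ 17.
  x = λ² - 22 - 9 = 289 - 31 ≡ 36; y = λ·(22 - 36) - 31 ≡ 27. → (36, 27)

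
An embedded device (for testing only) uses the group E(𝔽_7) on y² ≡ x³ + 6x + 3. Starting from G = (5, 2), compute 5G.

Repeated addition: build up to 5G.
2G: tangent at (5, 2): λ = (3·5² + 6)/(2·2) ≡ 4/4. 4⁻¹ ≡ 2 (mod 7) since 4·2 = 8 ≡ 1, so λ ≡ 4·2 ≡ 1.
  x = λ² - 5 - 5 = 1 - 10 ≡ 5; y = λ·(5 - 5) - 2 ≡ 5. → (5, 5)
3G: (5, 5) + (5, 2): same x and y₁ ≡ -y₂, so the sum is O.
4G: O + (5, 2) = (5, 2) (identity).
5G: tangent at (5, 2): λ = (3·5² + 6)/(2·2) ≡ 4/4. 4⁻¹ ≡ 2 (mod 7) since 4·2 = 8 ≡ 1, so λ ≡ 4·2 ≡ 1.
  x = λ² - 5 - 5 = 1 - 10 ≡ 5; y = λ·(5 - 5) - 2 ≡ 5. → (5, 5)

(5, 5)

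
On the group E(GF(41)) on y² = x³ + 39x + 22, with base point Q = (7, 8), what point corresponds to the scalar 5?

(13, 26)

Repeated addition: build up to 5Q.
2Q: tangent at (7, 8): λ = (3·7² + 39)/(2·8) ≡ 22/16. 16⁻¹ ≡ 18 (mod 41), so λ ≡ 22·18 ≡ 27.
  x = λ² - 7 - 7 = 729 - 14 ≡ 18; y = λ·(7 - 18) - 8 ≡ 23. → (18, 23)
3Q: (18, 23) + (7, 8). λ = (8 - 23)/(7 - 18) ≡ 26/30 mod 41. 30⁻¹ ≡ 26 (mod 41), so λ ≡ 20.
  x = λ² - 18 - 7 = 400 - 25 ≡ 6; y = λ·(18 - 6) - 23 ≡ 12. → (6, 12)
4Q: (6, 12) + (7, 8). λ = (8 - 12)/(7 - 6) ≡ 37/1 mod 41. 1⁻¹ ≡ 1 (mod 41) since 1·1 = 1 ≡ 1, so λ ≡ 37.
  x = λ² - 6 - 7 = 1369 - 13 ≡ 3; y = λ·(6 - 3) - 12 ≡ 17. → (3, 17)
5Q: (3, 17) + (7, 8). λ = (8 - 17)/(7 - 3) ≡ 32/4 mod 41. 4⁻¹ ≡ 31 (mod 41) since 4·31 = 124 ≡ 1, so λ ≡ 8.
  x = λ² - 3 - 7 = 64 - 10 ≡ 13; y = λ·(3 - 13) - 17 ≡ 26. → (13, 26)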